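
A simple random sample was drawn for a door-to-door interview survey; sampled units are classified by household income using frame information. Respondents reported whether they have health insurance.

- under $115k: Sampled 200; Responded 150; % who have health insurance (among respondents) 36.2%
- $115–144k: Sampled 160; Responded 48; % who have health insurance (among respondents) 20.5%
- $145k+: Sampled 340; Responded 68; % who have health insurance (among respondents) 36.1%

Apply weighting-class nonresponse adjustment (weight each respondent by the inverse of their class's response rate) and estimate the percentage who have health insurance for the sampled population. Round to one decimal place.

32.6%

Response rates by class: under $115k 150/200 = 75%, $115–144k 48/160 = 30%, $145k+ 68/340 = 20%.
Each respondent's weight = sampled/responded in their class; summing within a class gives n_sampled, so:
  under $115k: 200 × 36.2 = 7240
  $115–144k: 160 × 20.5 = 3280
  $145k+: 340 × 36.1 = 12,274
Adjusted estimate = 22,794 / 700 = 32.5629 → 32.6%.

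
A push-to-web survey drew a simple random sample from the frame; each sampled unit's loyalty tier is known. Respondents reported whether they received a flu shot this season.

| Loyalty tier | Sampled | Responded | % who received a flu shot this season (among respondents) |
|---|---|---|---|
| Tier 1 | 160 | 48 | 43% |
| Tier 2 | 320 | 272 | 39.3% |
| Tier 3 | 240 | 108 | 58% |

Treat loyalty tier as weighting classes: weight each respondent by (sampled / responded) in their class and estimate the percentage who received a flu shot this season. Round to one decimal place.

46.4%

Response rates by class: Tier 1 48/160 = 30%, Tier 2 272/320 = 85%, Tier 3 108/240 = 45%.
Weighting each respondent by the inverse class response rate inflates each class back to its sampled size, so the class weight is n_sampled:
  Tier 1: 160 × 43 = 6880
  Tier 2: 320 × 39.3 = 12,576
  Tier 3: 240 × 58 = 13,920
Adjusted estimate = 33,376 / 720 = 46.3556 → 46.4%.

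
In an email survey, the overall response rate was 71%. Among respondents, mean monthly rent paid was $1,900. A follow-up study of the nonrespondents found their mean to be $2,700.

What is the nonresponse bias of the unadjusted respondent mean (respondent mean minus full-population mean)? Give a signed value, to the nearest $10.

-$230

Nonresponse fraction = 1 − 0.71 = 0.29.
Bias = (nonresponse fraction) × (respondent mean − nonrespondent mean)
     = 0.29 × (1900 − 2700) = 0.29 × -800 = -232.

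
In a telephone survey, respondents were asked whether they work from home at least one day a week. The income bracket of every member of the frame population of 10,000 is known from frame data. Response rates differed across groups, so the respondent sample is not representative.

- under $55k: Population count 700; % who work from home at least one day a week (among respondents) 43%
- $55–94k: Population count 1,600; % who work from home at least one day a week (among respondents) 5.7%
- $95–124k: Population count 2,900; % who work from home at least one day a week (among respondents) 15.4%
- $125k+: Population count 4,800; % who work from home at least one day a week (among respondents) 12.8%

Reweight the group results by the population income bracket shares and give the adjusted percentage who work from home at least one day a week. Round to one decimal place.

Weight each group's respondent value by its population share:
  under $55k: (700/10,000) × 43 = 3.01
  $55–94k: (1,600/10,000) × 5.7 = 0.912
  $95–124k: (2,900/10,000) × 15.4 = 4.466
  $125k+: (4,800/10,000) × 12.8 = 6.144
Post-stratified estimate = 14.532 → 14.5%.

14.5%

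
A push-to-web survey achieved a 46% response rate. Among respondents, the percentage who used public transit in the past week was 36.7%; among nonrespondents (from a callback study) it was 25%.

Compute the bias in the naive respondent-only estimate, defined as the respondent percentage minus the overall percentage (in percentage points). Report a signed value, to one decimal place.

Nonresponse fraction = 1 − 0.46 = 0.54.
Bias = (nonresponse fraction) × (respondent percentage − nonrespondent percentage)
     = 0.54 × (36.7 − 25) = 0.54 × 11.7 = 6.318.

+6.3 percentage points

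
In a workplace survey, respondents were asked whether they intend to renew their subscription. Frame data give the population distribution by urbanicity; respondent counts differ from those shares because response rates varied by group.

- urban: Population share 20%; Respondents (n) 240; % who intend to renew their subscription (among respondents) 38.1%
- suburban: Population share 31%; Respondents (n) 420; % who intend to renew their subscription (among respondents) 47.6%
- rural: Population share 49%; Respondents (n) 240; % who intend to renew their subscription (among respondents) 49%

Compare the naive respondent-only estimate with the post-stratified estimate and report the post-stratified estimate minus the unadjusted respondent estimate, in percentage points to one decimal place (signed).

+0.9 percentage points

Without adjustment, the pooled respondent share is:
  (240/900)×38.1 + (420/900)×47.6 + (240/900)×49 = 45.44%
Reweighting by population urbanicity shares:
  0.2×38.1 + 0.31×47.6 + 0.49×49 = 46.386%
Difference = 46.386 − 45.44 = 0.946 pp.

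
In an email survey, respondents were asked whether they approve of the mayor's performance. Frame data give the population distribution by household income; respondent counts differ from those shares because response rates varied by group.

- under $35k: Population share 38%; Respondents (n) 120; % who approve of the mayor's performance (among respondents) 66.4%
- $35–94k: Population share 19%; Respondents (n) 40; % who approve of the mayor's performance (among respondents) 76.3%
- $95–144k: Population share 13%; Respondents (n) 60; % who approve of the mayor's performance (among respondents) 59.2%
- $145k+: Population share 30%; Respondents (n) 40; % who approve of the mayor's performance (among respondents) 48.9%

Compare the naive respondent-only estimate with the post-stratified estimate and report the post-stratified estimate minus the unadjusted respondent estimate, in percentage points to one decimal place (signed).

Without adjustment, the pooled respondent share is:
  (120/260)×66.4 + (40/260)×76.3 + (60/260)×59.2 + (40/260)×48.9 = 63.5692%
Post-stratifying to population shares instead:
  0.38×66.4 + 0.19×76.3 + 0.13×59.2 + 0.3×48.9 = 62.095%
Difference = 62.095 − 63.5692 = -1.4742 pp.

-1.5 percentage points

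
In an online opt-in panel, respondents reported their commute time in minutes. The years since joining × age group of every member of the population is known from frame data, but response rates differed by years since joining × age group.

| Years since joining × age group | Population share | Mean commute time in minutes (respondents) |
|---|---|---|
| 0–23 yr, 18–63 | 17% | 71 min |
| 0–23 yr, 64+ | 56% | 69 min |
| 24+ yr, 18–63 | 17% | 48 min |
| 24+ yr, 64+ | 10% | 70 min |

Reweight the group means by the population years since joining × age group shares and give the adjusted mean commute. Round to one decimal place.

65.9

Each cell contributes population-share × respondent value:
  0–23 yr, 18–63: 0.17 × 71 = 12.07
  0–23 yr, 64+: 0.56 × 69 = 38.64
  24+ yr, 18–63: 0.17 × 48 = 8.16
  24+ yr, 64+: 0.1 × 70 = 7
Post-stratified estimate = 65.87 → 65.9.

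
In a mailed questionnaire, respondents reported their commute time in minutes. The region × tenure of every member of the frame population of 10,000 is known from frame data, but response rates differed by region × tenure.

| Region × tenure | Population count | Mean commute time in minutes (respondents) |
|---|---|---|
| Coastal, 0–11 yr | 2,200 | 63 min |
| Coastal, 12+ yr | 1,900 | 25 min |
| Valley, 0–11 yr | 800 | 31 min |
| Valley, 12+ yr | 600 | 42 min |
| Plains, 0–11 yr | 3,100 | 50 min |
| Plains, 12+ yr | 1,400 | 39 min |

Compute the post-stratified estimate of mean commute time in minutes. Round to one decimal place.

44.6

Weight each group's respondent value by its population share:
  Coastal, 0–11 yr: (2,200/10,000) × 63 = 13.86
  Coastal, 12+ yr: (1,900/10,000) × 25 = 4.75
  Valley, 0–11 yr: (800/10,000) × 31 = 2.48
  Valley, 12+ yr: (600/10,000) × 42 = 2.52
  Plains, 0–11 yr: (3,100/10,000) × 50 = 15.5
  Plains, 12+ yr: (1,400/10,000) × 39 = 5.46
Post-stratified estimate = 44.57 → 44.6.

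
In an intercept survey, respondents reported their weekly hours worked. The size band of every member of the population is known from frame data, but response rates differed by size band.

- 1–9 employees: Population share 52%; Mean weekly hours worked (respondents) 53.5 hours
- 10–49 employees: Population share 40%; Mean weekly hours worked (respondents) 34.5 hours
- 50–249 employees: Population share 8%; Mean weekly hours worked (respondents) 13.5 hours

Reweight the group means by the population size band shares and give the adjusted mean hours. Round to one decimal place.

Post-stratification weights by population share, not respondent share:
  1–9 employees: 0.52 × 53.5 = 27.82
  10–49 employees: 0.4 × 34.5 = 13.8
  50–249 employees: 0.08 × 13.5 = 1.08
Post-stratified estimate = 42.7 → 42.7.

42.7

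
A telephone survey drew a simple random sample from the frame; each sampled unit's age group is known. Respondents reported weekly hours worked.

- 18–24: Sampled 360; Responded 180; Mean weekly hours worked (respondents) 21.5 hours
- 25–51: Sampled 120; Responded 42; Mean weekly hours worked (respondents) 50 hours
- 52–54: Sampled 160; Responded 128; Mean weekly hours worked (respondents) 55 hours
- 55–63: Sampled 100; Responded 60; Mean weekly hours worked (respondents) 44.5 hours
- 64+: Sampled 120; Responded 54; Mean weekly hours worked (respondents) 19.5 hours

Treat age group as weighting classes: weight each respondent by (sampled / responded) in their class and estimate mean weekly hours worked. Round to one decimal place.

Response rates by class: 18–24 180/360 = 50%, 25–51 42/120 = 35%, 52–54 128/160 = 80%, 55–63 60/100 = 60%, 64+ 54/120 = 45%.
Inverse-response-rate weighting restores each class to its sampled count, so class totals weight by n_sampled:
  18–24: 360 × 21.5 = 7740
  25–51: 120 × 50 = 6000
  52–54: 160 × 55 = 8800
  55–63: 100 × 44.5 = 4450
  64+: 120 × 19.5 = 2340
Adjusted estimate = 29,330 / 860 = 34.1047 → 34.1.

34.1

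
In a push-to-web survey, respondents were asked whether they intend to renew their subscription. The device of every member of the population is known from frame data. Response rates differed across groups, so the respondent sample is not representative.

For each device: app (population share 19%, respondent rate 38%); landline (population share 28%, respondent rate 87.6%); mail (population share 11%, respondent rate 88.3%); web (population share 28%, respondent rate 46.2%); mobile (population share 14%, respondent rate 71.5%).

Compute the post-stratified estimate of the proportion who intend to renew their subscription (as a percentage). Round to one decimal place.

Reweight to the known device distribution:
  app: 0.19 × 38 = 7.22
  landline: 0.28 × 87.6 = 24.528
  mail: 0.11 × 88.3 = 9.713
  web: 0.28 × 46.2 = 12.936
  mobile: 0.14 × 71.5 = 10.01
Post-stratified estimate = 64.407 → 64.4%.

64.4%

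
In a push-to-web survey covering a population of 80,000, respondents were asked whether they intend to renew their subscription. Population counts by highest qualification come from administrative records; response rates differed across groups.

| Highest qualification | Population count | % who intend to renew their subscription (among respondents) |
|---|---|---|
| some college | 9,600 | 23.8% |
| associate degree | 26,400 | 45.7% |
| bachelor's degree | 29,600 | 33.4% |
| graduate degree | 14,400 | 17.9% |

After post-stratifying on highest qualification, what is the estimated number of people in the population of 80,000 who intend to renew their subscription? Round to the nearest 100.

Estimated count per cell = population count × respondent percentage:
  some college: 9,600 × 23.8% = 2284.8
  associate degree: 26,400 × 45.7% = 12064.8
  bachelor's degree: 29,600 × 33.4% = 9886.4
  graduate degree: 14,400 × 17.9% = 2577.6
Estimated total = 26813.6 → 26,800.

26,800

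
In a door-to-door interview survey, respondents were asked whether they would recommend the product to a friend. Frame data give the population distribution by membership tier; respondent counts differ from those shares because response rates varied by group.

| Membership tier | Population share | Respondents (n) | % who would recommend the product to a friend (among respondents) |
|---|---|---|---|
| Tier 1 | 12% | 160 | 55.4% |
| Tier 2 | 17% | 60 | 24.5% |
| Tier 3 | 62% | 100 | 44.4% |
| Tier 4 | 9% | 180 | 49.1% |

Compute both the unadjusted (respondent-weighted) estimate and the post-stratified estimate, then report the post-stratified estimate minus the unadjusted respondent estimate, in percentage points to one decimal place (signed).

-4.5 percentage points

Without adjustment, the pooled respondent share is:
  (160/500)×55.4 + (60/500)×24.5 + (100/500)×44.4 + (180/500)×49.1 = 47.224%
Post-stratified estimate weights by population shares:
  0.12×55.4 + 0.17×24.5 + 0.62×44.4 + 0.09×49.1 = 42.76%
Difference = 42.76 − 47.224 = -4.464 pp.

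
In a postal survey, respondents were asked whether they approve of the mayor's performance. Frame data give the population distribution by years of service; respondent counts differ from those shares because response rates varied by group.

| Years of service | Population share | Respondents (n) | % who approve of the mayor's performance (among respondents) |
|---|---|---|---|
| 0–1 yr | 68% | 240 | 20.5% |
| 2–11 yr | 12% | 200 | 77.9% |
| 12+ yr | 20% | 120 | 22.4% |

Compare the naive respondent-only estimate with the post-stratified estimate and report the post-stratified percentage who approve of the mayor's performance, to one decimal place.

Naive respondent-only estimate (weights = respondent counts):
  (240/560)×20.5 + (200/560)×77.9 + (120/560)×22.4 = 41.4071%
Post-stratified estimate weights by population shares:
  0.68×20.5 + 0.12×77.9 + 0.2×22.4 = 27.768%

27.8%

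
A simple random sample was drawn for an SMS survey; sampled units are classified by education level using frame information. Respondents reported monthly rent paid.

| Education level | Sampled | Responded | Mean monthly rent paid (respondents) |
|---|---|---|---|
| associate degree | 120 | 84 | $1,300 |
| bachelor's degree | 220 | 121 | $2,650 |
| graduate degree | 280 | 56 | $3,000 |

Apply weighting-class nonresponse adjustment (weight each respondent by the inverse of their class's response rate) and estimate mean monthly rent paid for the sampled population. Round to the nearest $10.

$2,550

Class response rates: associate degree 84/120 = 70%, bachelor's degree 121/220 = 55%, graduate degree 56/280 = 20%.
Each respondent's weight = sampled/responded in their class; summing within a class gives n_sampled, so:
  associate degree: 120 × 1300 = 156,000
  bachelor's degree: 220 × 2650 = 583,000
  graduate degree: 280 × 3000 = 840,000
Adjusted estimate = 1,579,000 / 620 = 2546.77 → $2,550.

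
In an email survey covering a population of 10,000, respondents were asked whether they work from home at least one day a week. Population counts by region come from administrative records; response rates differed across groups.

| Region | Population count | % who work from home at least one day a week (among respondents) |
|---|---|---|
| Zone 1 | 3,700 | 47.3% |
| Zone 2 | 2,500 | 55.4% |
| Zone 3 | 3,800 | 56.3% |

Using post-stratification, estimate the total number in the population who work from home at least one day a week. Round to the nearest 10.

Apply each group's respondent rate to its population count:
  Zone 1: 3,700 × 47.3% = 1750.1
  Zone 2: 2,500 × 55.4% = 1385
  Zone 3: 3,800 × 56.3% = 2139.4
Estimated total = 5274.5 → 5,270.

5,270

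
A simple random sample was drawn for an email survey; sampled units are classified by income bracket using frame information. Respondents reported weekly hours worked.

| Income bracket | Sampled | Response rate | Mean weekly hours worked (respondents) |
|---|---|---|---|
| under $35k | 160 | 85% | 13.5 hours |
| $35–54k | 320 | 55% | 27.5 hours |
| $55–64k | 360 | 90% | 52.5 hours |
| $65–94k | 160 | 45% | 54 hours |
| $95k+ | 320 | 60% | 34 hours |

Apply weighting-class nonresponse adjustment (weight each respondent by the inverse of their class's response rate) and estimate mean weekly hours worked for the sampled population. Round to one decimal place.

37.4

With weight = n_sampled/n_responded per class, the weighted class total is n_sampled:
  under $35k: 160 × 13.5 = 2160
  $35–54k: 320 × 27.5 = 8800
  $55–64k: 360 × 52.5 = 18,900
  $65–94k: 160 × 54 = 8640
  $95k+: 320 × 34 = 10,880
Adjusted estimate = 49,380 / 1,320 = 37.4091 → 37.4.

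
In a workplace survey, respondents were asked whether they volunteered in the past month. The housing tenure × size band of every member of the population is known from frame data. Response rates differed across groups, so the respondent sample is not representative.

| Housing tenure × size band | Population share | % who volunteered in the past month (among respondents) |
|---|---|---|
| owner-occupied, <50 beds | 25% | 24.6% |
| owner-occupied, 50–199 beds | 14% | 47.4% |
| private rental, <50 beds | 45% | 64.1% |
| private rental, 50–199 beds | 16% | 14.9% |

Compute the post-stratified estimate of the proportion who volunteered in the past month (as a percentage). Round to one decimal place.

44.0%

Post-stratification weights by population share, not respondent share:
  owner-occupied, <50 beds: 0.25 × 24.6 = 6.15
  owner-occupied, 50–199 beds: 0.14 × 47.4 = 6.636
  private rental, <50 beds: 0.45 × 64.1 = 28.845
  private rental, 50–199 beds: 0.16 × 14.9 = 2.384
Post-stratified estimate = 44.015 → 44.0%.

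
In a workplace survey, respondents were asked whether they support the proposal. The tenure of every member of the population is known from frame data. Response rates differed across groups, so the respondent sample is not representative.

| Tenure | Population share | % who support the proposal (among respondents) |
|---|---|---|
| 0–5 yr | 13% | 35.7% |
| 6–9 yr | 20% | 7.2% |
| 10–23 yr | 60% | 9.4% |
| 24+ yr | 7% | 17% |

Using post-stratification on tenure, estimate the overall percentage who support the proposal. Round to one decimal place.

12.9%

Post-stratification weights by population share, not respondent share:
  0–5 yr: 0.13 × 35.7 = 4.641
  6–9 yr: 0.2 × 7.2 = 1.44
  10–23 yr: 0.6 × 9.4 = 5.64
  24+ yr: 0.07 × 17 = 1.19
Post-stratified estimate = 12.911 → 12.9%.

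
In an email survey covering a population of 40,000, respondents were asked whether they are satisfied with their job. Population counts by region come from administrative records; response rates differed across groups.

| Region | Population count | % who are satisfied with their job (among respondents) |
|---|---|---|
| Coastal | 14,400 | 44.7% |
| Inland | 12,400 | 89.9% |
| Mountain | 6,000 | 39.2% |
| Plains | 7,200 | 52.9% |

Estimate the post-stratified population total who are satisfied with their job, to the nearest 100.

Each cell contributes its population count × the respondent rate:
  Coastal: 14,400 × 44.7% = 6436.8
  Inland: 12,400 × 89.9% = 11147.6
  Mountain: 6,000 × 39.2% = 2352
  Plains: 7,200 × 52.9% = 3808.8
Estimated total = 23745.2 → 23,700.

23,700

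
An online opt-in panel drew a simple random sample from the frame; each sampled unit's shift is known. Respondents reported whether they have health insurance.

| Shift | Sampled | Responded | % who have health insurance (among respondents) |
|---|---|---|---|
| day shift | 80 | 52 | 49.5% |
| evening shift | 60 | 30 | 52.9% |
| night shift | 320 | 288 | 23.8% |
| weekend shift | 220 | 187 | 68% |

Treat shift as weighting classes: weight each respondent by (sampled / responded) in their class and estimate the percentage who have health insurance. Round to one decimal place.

43.7%

Class response rates: day shift 52/80 = 65%, evening shift 30/60 = 50%, night shift 288/320 = 90%, weekend shift 187/220 = 85%.
Inverse-response-rate weighting restores each class to its sampled count, so class totals weight by n_sampled:
  day shift: 80 × 49.5 = 3960
  evening shift: 60 × 52.9 = 3174
  night shift: 320 × 23.8 = 7616
  weekend shift: 220 × 68 = 14,960
Adjusted estimate = 29,710 / 680 = 43.6912 → 43.7%.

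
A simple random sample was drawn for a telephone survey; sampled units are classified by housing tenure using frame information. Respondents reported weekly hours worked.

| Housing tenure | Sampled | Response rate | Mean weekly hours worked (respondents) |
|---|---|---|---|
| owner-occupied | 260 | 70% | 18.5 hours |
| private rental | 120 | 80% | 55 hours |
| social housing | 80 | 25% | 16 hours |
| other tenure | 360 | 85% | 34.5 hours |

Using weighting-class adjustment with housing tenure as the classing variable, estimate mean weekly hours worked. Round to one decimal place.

With weight = n_sampled/n_responded per class, the weighted class total is n_sampled:
  owner-occupied: 260 × 18.5 = 4810
  private rental: 120 × 55 = 6600
  social housing: 80 × 16 = 1280
  other tenure: 360 × 34.5 = 12,420
Adjusted estimate = 25,110 / 820 = 30.622 → 30.6.

30.6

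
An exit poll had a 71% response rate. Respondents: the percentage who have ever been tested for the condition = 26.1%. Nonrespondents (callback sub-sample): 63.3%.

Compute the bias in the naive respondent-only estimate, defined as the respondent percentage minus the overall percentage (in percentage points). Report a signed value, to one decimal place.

Nonresponse fraction = 1 − 0.71 = 0.29.
Bias = (nonresponse fraction) × (respondent percentage − nonrespondent percentage)
     = 0.29 × (26.1 − 63.3) = 0.29 × -37.2 = -10.788.

-10.8 percentage points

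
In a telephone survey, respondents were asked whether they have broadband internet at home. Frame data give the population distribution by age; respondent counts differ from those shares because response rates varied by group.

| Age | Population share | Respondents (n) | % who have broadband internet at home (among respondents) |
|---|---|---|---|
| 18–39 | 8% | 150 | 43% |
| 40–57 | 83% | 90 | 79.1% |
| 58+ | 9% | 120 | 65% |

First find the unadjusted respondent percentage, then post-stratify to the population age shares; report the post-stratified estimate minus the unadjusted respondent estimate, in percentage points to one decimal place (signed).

+15.6 percentage points

Without adjustment, the pooled respondent share is:
  (150/360)×43 + (90/360)×79.1 + (120/360)×65 = 59.3583%
Post-stratified estimate weights by population shares:
  0.08×43 + 0.83×79.1 + 0.09×65 = 74.943%
Difference = 74.943 − 59.3583 = 15.5847 pp.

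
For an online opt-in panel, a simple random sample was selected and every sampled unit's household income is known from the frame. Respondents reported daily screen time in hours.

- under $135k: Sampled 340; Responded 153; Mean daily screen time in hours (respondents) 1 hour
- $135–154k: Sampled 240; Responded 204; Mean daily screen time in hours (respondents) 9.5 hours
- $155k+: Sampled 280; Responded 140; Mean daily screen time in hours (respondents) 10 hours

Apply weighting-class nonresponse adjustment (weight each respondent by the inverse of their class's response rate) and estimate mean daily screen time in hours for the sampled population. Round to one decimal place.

Class response rates: under $135k 153/340 = 45%, $135–154k 204/240 = 85%, $155k+ 140/280 = 50%.
Weighting each respondent by the inverse class response rate inflates each class back to its sampled size, so the class weight is n_sampled:
  under $135k: 340 × 1 = 340
  $135–154k: 240 × 9.5 = 2280
  $155k+: 280 × 10 = 2800
Adjusted estimate = 5420 / 860 = 6.30233 → 6.3.

6.3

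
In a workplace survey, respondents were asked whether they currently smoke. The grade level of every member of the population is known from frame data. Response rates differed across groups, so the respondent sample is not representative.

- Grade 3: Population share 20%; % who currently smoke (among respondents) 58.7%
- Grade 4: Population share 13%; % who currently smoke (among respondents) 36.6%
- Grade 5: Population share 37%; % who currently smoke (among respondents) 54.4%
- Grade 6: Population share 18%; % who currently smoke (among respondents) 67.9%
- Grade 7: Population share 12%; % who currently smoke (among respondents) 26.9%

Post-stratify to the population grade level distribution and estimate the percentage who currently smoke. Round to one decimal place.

Weight each group's respondent value by its population share:
  Grade 3: 0.2 × 58.7 = 11.74
  Grade 4: 0.13 × 36.6 = 4.758
  Grade 5: 0.37 × 54.4 = 20.128
  Grade 6: 0.18 × 67.9 = 12.222
  Grade 7: 0.12 × 26.9 = 3.228
Post-stratified estimate = 52.076 → 52.1%.

52.1%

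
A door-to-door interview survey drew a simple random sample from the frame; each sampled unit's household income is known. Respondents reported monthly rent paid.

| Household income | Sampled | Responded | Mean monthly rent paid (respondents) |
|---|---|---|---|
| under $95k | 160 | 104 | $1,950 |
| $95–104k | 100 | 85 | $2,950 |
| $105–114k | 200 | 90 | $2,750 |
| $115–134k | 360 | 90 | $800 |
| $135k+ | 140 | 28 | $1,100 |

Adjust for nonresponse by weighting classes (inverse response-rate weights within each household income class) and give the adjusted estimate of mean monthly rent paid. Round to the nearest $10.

Class response rates: under $95k 104/160 = 65%, $95–104k 85/100 = 85%, $105–114k 90/200 = 45%, $115–134k 90/360 = 25%, $135k+ 28/140 = 20%.
Each respondent's weight = sampled/responded in their class; summing within a class gives n_sampled, so:
  under $95k: 160 × 1950 = 312,000
  $95–104k: 100 × 2950 = 295,000
  $105–114k: 200 × 2750 = 550,000
  $115–134k: 360 × 800 = 288,000
  $135k+: 140 × 1100 = 154,000
Adjusted estimate = 1,599,000 / 960 = 1665.62 → $1,670.

$1,670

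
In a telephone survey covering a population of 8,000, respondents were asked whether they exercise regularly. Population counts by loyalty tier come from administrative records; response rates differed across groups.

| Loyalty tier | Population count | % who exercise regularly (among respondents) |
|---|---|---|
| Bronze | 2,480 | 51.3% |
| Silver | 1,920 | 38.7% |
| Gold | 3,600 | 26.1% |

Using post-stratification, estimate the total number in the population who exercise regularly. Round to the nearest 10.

2,950

Apply each group's respondent rate to its population count:
  Bronze: 2,480 × 51.3% = 1272.24
  Silver: 1,920 × 38.7% = 743.04
  Gold: 3,600 × 26.1% = 939.6
Estimated total = 2954.88 → 2,950.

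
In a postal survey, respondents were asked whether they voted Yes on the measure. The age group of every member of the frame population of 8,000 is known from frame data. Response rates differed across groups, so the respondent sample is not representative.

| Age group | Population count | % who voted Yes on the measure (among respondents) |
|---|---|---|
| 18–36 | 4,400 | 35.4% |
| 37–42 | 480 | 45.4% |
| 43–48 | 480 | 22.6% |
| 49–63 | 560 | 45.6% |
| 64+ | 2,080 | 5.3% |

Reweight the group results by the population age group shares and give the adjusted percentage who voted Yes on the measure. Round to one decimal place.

Post-stratification weights by population share, not respondent share:
  18–36: (4,400/8,000) × 35.4 = 19.47
  37–42: (480/8,000) × 45.4 = 2.724
  43–48: (480/8,000) × 22.6 = 1.356
  49–63: (560/8,000) × 45.6 = 3.192
  64+: (2,080/8,000) × 5.3 = 1.378
Post-stratified estimate = 28.12 → 28.1%.

28.1%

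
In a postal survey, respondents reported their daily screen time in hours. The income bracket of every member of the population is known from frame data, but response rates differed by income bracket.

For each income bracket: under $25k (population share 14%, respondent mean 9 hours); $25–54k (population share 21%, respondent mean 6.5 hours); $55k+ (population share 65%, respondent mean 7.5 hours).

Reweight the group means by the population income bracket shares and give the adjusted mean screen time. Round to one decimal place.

Post-stratification weights by population share, not respondent share:
  under $25k: 0.14 × 9 = 1.26
  $25–54k: 0.21 × 6.5 = 1.365
  $55k+: 0.65 × 7.5 = 4.875
Post-stratified estimate = 7.5 → 7.5.

7.5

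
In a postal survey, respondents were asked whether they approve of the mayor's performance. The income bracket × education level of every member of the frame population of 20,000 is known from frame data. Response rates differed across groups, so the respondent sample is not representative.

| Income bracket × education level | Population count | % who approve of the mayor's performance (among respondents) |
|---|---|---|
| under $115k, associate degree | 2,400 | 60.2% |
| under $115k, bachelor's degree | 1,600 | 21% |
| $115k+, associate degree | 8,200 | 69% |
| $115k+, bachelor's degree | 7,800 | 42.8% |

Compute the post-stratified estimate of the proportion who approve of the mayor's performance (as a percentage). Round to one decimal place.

53.9%

Post-stratification weights by population share, not respondent share:
  under $115k, associate degree: (2,400/20,000) × 60.2 = 7.224
  under $115k, bachelor's degree: (1,600/20,000) × 21 = 1.68
  $115k+, associate degree: (8,200/20,000) × 69 = 28.29
  $115k+, bachelor's degree: (7,800/20,000) × 42.8 = 16.692
Post-stratified estimate = 53.886 → 53.9%.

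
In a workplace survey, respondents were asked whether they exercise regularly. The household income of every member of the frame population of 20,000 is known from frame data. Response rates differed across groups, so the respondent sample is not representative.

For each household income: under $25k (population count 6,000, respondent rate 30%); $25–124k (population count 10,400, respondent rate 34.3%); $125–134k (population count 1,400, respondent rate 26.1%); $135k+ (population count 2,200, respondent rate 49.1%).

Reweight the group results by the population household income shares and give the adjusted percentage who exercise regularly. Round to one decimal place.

34.1%

Reweight to the known household income distribution:
  under $25k: (6,000/20,000) × 30 = 9
  $25–124k: (10,400/20,000) × 34.3 = 17.836
  $125–134k: (1,400/20,000) × 26.1 = 1.827
  $135k+: (2,200/20,000) × 49.1 = 5.401
Post-stratified estimate = 34.064 → 34.1%.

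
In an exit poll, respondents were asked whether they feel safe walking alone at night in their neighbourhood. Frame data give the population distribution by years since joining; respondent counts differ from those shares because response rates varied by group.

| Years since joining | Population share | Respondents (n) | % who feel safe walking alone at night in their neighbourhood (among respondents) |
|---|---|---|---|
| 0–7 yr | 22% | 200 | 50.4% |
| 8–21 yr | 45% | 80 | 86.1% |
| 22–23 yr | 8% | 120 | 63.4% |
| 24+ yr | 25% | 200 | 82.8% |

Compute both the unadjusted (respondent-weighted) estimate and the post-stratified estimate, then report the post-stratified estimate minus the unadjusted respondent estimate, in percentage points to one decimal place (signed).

+7.0 percentage points

Unadjusted (pooled respondent) estimate weights by respondent counts:
  (200/600)×50.4 + (80/600)×86.1 + (120/600)×63.4 + (200/600)×82.8 = 68.56%
Reweighting by population years since joining shares:
  0.22×50.4 + 0.45×86.1 + 0.08×63.4 + 0.25×82.8 = 75.605%
Difference = 75.605 − 68.56 = 7.045 pp.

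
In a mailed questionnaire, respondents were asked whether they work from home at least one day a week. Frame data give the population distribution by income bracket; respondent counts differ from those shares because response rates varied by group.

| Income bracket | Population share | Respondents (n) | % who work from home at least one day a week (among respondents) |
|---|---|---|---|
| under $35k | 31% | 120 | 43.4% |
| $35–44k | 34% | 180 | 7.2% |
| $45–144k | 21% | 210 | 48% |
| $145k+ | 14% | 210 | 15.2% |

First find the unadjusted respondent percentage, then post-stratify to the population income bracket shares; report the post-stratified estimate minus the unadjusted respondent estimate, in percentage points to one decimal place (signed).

Without adjustment, the pooled respondent share is:
  (120/720)×43.4 + (180/720)×7.2 + (210/720)×48 + (210/720)×15.2 = 27.4667%
Reweighting by population income bracket shares:
  0.31×43.4 + 0.34×7.2 + 0.21×48 + 0.14×15.2 = 28.11%
Difference = 28.11 − 27.4667 = 0.6433 pp.

+0.6 percentage points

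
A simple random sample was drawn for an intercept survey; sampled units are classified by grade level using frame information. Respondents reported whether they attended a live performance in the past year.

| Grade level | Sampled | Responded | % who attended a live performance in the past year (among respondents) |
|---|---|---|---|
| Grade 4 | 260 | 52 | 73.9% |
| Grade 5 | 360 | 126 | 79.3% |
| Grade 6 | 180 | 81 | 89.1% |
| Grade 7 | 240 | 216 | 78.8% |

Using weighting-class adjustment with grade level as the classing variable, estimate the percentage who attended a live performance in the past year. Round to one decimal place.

Class response rates: Grade 4 52/260 = 20%, Grade 5 126/360 = 35%, Grade 6 81/180 = 45%, Grade 7 216/240 = 90%.
Each respondent's weight = sampled/responded in their class; summing within a class gives n_sampled, so:
  Grade 4: 260 × 73.9 = 19,214
  Grade 5: 360 × 79.3 = 28,548
  Grade 6: 180 × 89.1 = 16038
  Grade 7: 240 × 78.8 = 18,912
Adjusted estimate = 82,712 / 1,040 = 79.5308 → 79.5%.

79.5%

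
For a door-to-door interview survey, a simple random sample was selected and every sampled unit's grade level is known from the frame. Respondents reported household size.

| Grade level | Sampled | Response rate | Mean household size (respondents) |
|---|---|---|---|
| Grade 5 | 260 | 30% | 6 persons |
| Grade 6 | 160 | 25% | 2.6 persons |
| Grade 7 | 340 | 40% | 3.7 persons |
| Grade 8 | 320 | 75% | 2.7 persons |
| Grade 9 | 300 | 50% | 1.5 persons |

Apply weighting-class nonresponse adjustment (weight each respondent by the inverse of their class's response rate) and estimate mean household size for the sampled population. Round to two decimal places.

Each respondent's weight = sampled/responded in their class; summing within a class gives n_sampled, so:
  Grade 5: 260 × 6 = 1560
  Grade 6: 160 × 2.6 = 416
  Grade 7: 340 × 3.7 = 1258
  Grade 8: 320 × 2.7 = 864
  Grade 9: 300 × 1.5 = 450
Adjusted estimate = 4548 / 1,380 = 3.29565 → 3.30.

3.30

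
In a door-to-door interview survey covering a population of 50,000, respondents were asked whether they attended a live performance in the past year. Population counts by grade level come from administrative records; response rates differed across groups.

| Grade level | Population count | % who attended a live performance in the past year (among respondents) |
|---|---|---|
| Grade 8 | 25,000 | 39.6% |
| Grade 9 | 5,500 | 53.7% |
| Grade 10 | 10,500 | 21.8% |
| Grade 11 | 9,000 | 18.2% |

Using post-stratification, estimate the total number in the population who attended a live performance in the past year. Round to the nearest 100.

16,800

Estimated count per cell = population count × respondent percentage:
  Grade 8: 25,000 × 39.6% = 9900
  Grade 9: 5,500 × 53.7% = 2953.5
  Grade 10: 10,500 × 21.8% = 2289
  Grade 11: 9,000 × 18.2% = 1638
Estimated total = 16780.5 → 16,800.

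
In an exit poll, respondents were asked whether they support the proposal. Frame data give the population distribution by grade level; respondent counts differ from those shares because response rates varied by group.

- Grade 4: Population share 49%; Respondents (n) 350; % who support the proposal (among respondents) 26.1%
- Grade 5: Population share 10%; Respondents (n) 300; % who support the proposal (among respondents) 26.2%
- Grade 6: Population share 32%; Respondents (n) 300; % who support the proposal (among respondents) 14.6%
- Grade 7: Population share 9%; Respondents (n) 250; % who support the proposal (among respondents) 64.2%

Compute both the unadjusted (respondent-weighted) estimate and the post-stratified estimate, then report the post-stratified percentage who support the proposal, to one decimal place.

25.9%

Without adjustment, the pooled respondent share is:
  (350/1200)×26.1 + (300/1200)×26.2 + (300/1200)×14.6 + (250/1200)×64.2 = 31.1875%
Post-stratifying to population shares instead:
  0.49×26.1 + 0.1×26.2 + 0.32×14.6 + 0.09×64.2 = 25.859%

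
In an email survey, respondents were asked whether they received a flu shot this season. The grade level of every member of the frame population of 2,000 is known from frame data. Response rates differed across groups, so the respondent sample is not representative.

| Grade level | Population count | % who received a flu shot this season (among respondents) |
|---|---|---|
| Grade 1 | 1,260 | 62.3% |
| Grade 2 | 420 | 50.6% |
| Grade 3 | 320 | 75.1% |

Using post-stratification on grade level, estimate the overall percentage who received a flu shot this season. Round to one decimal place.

Reweight to the known grade level distribution:
  Grade 1: (1,260/2,000) × 62.3 = 39.249
  Grade 2: (420/2,000) × 50.6 = 10.626
  Grade 3: (320/2,000) × 75.1 = 12.016
Post-stratified estimate = 61.891 → 61.9%.

61.9%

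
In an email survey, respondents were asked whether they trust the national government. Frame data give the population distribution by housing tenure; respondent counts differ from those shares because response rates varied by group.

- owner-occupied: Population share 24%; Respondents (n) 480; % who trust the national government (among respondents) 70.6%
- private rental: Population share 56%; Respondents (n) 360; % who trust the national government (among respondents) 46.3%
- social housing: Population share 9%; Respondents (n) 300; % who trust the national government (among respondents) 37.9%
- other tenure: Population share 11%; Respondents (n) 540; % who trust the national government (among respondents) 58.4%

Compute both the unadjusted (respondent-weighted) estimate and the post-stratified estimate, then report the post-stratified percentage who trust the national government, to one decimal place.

52.7%

Unadjusted (pooled respondent) estimate weights by respondent counts:
  (480/1680)×70.6 + (360/1680)×46.3 + (300/1680)×37.9 + (540/1680)×58.4 = 55.6321%
Post-stratified estimate weights by population shares:
  0.24×70.6 + 0.56×46.3 + 0.09×37.9 + 0.11×58.4 = 52.707%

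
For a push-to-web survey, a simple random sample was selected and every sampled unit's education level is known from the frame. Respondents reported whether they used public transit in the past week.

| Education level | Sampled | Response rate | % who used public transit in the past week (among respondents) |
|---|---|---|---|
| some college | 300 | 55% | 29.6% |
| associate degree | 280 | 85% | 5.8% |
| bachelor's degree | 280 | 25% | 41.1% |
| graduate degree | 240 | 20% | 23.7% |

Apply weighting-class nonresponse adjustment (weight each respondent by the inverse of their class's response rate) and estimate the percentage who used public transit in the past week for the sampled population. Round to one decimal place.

Weighting each respondent by the inverse class response rate inflates each class back to its sampled size, so the class weight is n_sampled:
  some college: 300 × 29.6 = 8880
  associate degree: 280 × 5.8 = 1624
  bachelor's degree: 280 × 41.1 = 11,508
  graduate degree: 240 × 23.7 = 5688
Adjusted estimate = 27,700 / 1,100 = 25.1818 → 25.2%.

25.2%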